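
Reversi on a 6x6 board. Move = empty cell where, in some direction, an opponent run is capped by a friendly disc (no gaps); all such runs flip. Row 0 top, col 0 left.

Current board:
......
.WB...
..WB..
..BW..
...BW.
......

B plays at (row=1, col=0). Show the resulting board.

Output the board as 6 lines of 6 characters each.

Answer: ......
BBB...
..WB..
..BW..
...BW.
......

Derivation:
Place B at (1,0); scan 8 dirs for brackets.
Dir NW: edge -> no flip
Dir N: first cell '.' (not opp) -> no flip
Dir NE: first cell '.' (not opp) -> no flip
Dir W: edge -> no flip
Dir E: opp run (1,1) capped by B -> flip
Dir SW: edge -> no flip
Dir S: first cell '.' (not opp) -> no flip
Dir SE: first cell '.' (not opp) -> no flip
All flips: (1,1)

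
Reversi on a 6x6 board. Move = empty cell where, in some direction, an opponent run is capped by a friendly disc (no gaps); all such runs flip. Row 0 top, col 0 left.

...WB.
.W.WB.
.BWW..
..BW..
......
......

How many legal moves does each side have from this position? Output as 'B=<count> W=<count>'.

-- B to move --
(0,0): no bracket -> illegal
(0,1): flips 1 -> legal
(0,2): flips 1 -> legal
(1,0): no bracket -> illegal
(1,2): flips 2 -> legal
(2,0): no bracket -> illegal
(2,4): flips 2 -> legal
(3,1): flips 2 -> legal
(3,4): flips 1 -> legal
(4,2): no bracket -> illegal
(4,3): no bracket -> illegal
(4,4): no bracket -> illegal
B mobility = 6
-- W to move --
(0,5): flips 2 -> legal
(1,0): no bracket -> illegal
(1,2): no bracket -> illegal
(1,5): flips 1 -> legal
(2,0): flips 1 -> legal
(2,4): no bracket -> illegal
(2,5): flips 1 -> legal
(3,0): no bracket -> illegal
(3,1): flips 2 -> legal
(4,1): flips 1 -> legal
(4,2): flips 1 -> legal
(4,3): no bracket -> illegal
W mobility = 7

Answer: B=6 W=7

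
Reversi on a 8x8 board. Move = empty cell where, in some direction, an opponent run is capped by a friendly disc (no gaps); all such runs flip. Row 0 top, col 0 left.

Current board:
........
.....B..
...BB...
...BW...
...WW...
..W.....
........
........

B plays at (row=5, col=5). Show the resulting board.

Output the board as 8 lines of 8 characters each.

Place B at (5,5); scan 8 dirs for brackets.
Dir NW: opp run (4,4) capped by B -> flip
Dir N: first cell '.' (not opp) -> no flip
Dir NE: first cell '.' (not opp) -> no flip
Dir W: first cell '.' (not opp) -> no flip
Dir E: first cell '.' (not opp) -> no flip
Dir SW: first cell '.' (not opp) -> no flip
Dir S: first cell '.' (not opp) -> no flip
Dir SE: first cell '.' (not opp) -> no flip
All flips: (4,4)

Answer: ........
.....B..
...BB...
...BW...
...WB...
..W..B..
........
........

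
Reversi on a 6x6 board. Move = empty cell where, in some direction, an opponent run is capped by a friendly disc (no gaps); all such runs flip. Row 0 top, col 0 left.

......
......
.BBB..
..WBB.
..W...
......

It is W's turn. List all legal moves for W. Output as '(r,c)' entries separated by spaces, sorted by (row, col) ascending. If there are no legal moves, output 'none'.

(1,0): flips 1 -> legal
(1,1): no bracket -> illegal
(1,2): flips 1 -> legal
(1,3): no bracket -> illegal
(1,4): flips 1 -> legal
(2,0): no bracket -> illegal
(2,4): flips 1 -> legal
(2,5): no bracket -> illegal
(3,0): no bracket -> illegal
(3,1): no bracket -> illegal
(3,5): flips 2 -> legal
(4,3): no bracket -> illegal
(4,4): no bracket -> illegal
(4,5): no bracket -> illegal

Answer: (1,0) (1,2) (1,4) (2,4) (3,5)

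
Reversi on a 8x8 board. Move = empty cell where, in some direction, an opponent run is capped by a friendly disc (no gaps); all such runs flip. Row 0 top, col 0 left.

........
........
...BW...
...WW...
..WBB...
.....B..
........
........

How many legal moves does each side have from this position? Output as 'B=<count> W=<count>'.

Answer: B=5 W=8

Derivation:
-- B to move --
(1,3): no bracket -> illegal
(1,4): flips 2 -> legal
(1,5): no bracket -> illegal
(2,2): flips 1 -> legal
(2,5): flips 2 -> legal
(3,1): no bracket -> illegal
(3,2): no bracket -> illegal
(3,5): no bracket -> illegal
(4,1): flips 1 -> legal
(4,5): flips 1 -> legal
(5,1): no bracket -> illegal
(5,2): no bracket -> illegal
(5,3): no bracket -> illegal
B mobility = 5
-- W to move --
(1,2): flips 1 -> legal
(1,3): flips 1 -> legal
(1,4): no bracket -> illegal
(2,2): flips 1 -> legal
(3,2): no bracket -> illegal
(3,5): no bracket -> illegal
(4,5): flips 2 -> legal
(4,6): no bracket -> illegal
(5,2): flips 1 -> legal
(5,3): flips 1 -> legal
(5,4): flips 1 -> legal
(5,6): no bracket -> illegal
(6,4): no bracket -> illegal
(6,5): no bracket -> illegal
(6,6): flips 2 -> legal
W mobility = 8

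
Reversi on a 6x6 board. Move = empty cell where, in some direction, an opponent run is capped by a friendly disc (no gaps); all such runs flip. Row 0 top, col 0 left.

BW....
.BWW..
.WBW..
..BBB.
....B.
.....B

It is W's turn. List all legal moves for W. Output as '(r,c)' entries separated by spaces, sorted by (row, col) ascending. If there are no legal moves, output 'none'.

(0,2): no bracket -> illegal
(1,0): flips 1 -> legal
(2,0): no bracket -> illegal
(2,4): no bracket -> illegal
(2,5): no bracket -> illegal
(3,1): flips 1 -> legal
(3,5): no bracket -> illegal
(4,1): flips 1 -> legal
(4,2): flips 2 -> legal
(4,3): flips 2 -> legal
(4,5): flips 1 -> legal
(5,3): no bracket -> illegal
(5,4): no bracket -> illegal

Answer: (1,0) (3,1) (4,1) (4,2) (4,3) (4,5)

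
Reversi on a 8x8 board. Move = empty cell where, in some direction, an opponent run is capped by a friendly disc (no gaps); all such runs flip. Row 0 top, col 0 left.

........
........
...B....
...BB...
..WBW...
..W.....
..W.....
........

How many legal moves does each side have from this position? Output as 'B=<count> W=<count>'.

Answer: B=6 W=3

Derivation:
-- B to move --
(3,1): no bracket -> illegal
(3,2): no bracket -> illegal
(3,5): no bracket -> illegal
(4,1): flips 1 -> legal
(4,5): flips 1 -> legal
(5,1): flips 1 -> legal
(5,3): no bracket -> illegal
(5,4): flips 1 -> legal
(5,5): flips 1 -> legal
(6,1): flips 1 -> legal
(6,3): no bracket -> illegal
(7,1): no bracket -> illegal
(7,2): no bracket -> illegal
(7,3): no bracket -> illegal
B mobility = 6
-- W to move --
(1,2): no bracket -> illegal
(1,3): no bracket -> illegal
(1,4): no bracket -> illegal
(2,2): flips 1 -> legal
(2,4): flips 2 -> legal
(2,5): flips 2 -> legal
(3,2): no bracket -> illegal
(3,5): no bracket -> illegal
(4,5): no bracket -> illegal
(5,3): no bracket -> illegal
(5,4): no bracket -> illegal
W mobility = 3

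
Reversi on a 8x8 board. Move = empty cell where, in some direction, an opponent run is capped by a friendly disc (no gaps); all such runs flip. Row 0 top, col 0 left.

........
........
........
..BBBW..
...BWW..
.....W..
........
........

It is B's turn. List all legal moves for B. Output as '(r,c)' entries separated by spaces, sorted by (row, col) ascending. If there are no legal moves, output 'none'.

Answer: (3,6) (4,6) (5,4) (5,6) (6,6)

Derivation:
(2,4): no bracket -> illegal
(2,5): no bracket -> illegal
(2,6): no bracket -> illegal
(3,6): flips 1 -> legal
(4,6): flips 2 -> legal
(5,3): no bracket -> illegal
(5,4): flips 1 -> legal
(5,6): flips 1 -> legal
(6,4): no bracket -> illegal
(6,5): no bracket -> illegal
(6,6): flips 2 -> legal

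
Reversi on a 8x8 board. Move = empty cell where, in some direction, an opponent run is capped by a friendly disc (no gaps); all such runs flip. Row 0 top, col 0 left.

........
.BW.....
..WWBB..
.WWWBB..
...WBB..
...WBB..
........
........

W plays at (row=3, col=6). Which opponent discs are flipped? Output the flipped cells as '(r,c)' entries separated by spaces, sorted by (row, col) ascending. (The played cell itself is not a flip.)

Dir NW: opp run (2,5), next='.' -> no flip
Dir N: first cell '.' (not opp) -> no flip
Dir NE: first cell '.' (not opp) -> no flip
Dir W: opp run (3,5) (3,4) capped by W -> flip
Dir E: first cell '.' (not opp) -> no flip
Dir SW: opp run (4,5) (5,4), next='.' -> no flip
Dir S: first cell '.' (not opp) -> no flip
Dir SE: first cell '.' (not opp) -> no flip

Answer: (3,4) (3,5)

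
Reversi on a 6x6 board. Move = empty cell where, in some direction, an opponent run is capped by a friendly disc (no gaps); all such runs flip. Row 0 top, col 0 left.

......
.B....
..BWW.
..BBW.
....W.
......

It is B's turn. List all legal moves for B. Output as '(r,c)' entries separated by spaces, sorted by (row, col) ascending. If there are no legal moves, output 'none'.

Answer: (1,3) (1,4) (1,5) (2,5) (3,5) (5,5)

Derivation:
(1,2): no bracket -> illegal
(1,3): flips 1 -> legal
(1,4): flips 1 -> legal
(1,5): flips 1 -> legal
(2,5): flips 2 -> legal
(3,5): flips 1 -> legal
(4,3): no bracket -> illegal
(4,5): no bracket -> illegal
(5,3): no bracket -> illegal
(5,4): no bracket -> illegal
(5,5): flips 1 -> legal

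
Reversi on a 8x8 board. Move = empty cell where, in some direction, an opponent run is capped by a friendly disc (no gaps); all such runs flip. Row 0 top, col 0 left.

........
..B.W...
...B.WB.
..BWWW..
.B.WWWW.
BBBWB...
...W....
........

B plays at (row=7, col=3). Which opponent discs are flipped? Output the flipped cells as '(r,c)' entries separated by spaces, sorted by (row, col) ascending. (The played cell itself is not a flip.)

Dir NW: first cell '.' (not opp) -> no flip
Dir N: opp run (6,3) (5,3) (4,3) (3,3) capped by B -> flip
Dir NE: first cell '.' (not opp) -> no flip
Dir W: first cell '.' (not opp) -> no flip
Dir E: first cell '.' (not opp) -> no flip
Dir SW: edge -> no flip
Dir S: edge -> no flip
Dir SE: edge -> no flip

Answer: (3,3) (4,3) (5,3) (6,3)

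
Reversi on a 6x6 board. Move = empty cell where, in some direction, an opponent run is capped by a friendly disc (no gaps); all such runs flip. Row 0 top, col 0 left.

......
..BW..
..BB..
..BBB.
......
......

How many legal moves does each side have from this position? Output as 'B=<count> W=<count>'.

-- B to move --
(0,2): no bracket -> illegal
(0,3): flips 1 -> legal
(0,4): flips 1 -> legal
(1,4): flips 1 -> legal
(2,4): no bracket -> illegal
B mobility = 3
-- W to move --
(0,1): no bracket -> illegal
(0,2): no bracket -> illegal
(0,3): no bracket -> illegal
(1,1): flips 1 -> legal
(1,4): no bracket -> illegal
(2,1): no bracket -> illegal
(2,4): no bracket -> illegal
(2,5): no bracket -> illegal
(3,1): flips 1 -> legal
(3,5): no bracket -> illegal
(4,1): no bracket -> illegal
(4,2): no bracket -> illegal
(4,3): flips 2 -> legal
(4,4): no bracket -> illegal
(4,5): no bracket -> illegal
W mobility = 3

Answer: B=3 W=3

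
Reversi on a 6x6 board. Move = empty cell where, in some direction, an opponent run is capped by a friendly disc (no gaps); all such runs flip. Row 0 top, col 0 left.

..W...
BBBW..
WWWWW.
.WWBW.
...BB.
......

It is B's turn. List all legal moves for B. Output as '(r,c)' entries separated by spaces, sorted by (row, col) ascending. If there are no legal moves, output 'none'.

Answer: (0,3) (1,4) (1,5) (2,5) (3,0) (3,5) (4,1) (4,2) (4,5)

Derivation:
(0,1): no bracket -> illegal
(0,3): flips 2 -> legal
(0,4): no bracket -> illegal
(1,4): flips 3 -> legal
(1,5): flips 1 -> legal
(2,5): flips 1 -> legal
(3,0): flips 4 -> legal
(3,5): flips 1 -> legal
(4,0): no bracket -> illegal
(4,1): flips 2 -> legal
(4,2): flips 2 -> legal
(4,5): flips 2 -> legal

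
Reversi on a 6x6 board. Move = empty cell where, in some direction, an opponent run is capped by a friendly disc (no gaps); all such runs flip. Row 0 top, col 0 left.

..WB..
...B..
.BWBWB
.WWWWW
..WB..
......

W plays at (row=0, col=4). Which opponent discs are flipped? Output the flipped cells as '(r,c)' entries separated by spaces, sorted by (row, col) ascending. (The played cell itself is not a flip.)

Answer: (0,3) (1,3)

Derivation:
Dir NW: edge -> no flip
Dir N: edge -> no flip
Dir NE: edge -> no flip
Dir W: opp run (0,3) capped by W -> flip
Dir E: first cell '.' (not opp) -> no flip
Dir SW: opp run (1,3) capped by W -> flip
Dir S: first cell '.' (not opp) -> no flip
Dir SE: first cell '.' (not opp) -> no flip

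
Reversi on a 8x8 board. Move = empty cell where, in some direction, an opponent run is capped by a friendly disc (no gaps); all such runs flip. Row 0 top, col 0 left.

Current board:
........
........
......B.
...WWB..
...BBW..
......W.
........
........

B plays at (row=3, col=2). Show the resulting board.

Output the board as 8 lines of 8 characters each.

Place B at (3,2); scan 8 dirs for brackets.
Dir NW: first cell '.' (not opp) -> no flip
Dir N: first cell '.' (not opp) -> no flip
Dir NE: first cell '.' (not opp) -> no flip
Dir W: first cell '.' (not opp) -> no flip
Dir E: opp run (3,3) (3,4) capped by B -> flip
Dir SW: first cell '.' (not opp) -> no flip
Dir S: first cell '.' (not opp) -> no flip
Dir SE: first cell 'B' (not opp) -> no flip
All flips: (3,3) (3,4)

Answer: ........
........
......B.
..BBBB..
...BBW..
......W.
........
........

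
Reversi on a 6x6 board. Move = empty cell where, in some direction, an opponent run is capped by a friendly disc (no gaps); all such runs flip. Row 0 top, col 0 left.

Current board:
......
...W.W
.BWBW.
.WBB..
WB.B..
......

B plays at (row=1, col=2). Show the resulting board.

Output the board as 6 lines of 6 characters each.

Answer: ......
..BW.W
.BBBW.
.WBB..
WB.B..
......

Derivation:
Place B at (1,2); scan 8 dirs for brackets.
Dir NW: first cell '.' (not opp) -> no flip
Dir N: first cell '.' (not opp) -> no flip
Dir NE: first cell '.' (not opp) -> no flip
Dir W: first cell '.' (not opp) -> no flip
Dir E: opp run (1,3), next='.' -> no flip
Dir SW: first cell 'B' (not opp) -> no flip
Dir S: opp run (2,2) capped by B -> flip
Dir SE: first cell 'B' (not opp) -> no flip
All flips: (2,2)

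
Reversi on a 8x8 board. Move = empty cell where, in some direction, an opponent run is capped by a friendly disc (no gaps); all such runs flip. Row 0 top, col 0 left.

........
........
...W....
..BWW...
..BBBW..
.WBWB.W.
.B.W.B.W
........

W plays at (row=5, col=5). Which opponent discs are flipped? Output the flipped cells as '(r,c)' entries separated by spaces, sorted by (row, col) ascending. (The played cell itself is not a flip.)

Answer: (4,4) (5,4)

Derivation:
Dir NW: opp run (4,4) capped by W -> flip
Dir N: first cell 'W' (not opp) -> no flip
Dir NE: first cell '.' (not opp) -> no flip
Dir W: opp run (5,4) capped by W -> flip
Dir E: first cell 'W' (not opp) -> no flip
Dir SW: first cell '.' (not opp) -> no flip
Dir S: opp run (6,5), next='.' -> no flip
Dir SE: first cell '.' (not opp) -> no flip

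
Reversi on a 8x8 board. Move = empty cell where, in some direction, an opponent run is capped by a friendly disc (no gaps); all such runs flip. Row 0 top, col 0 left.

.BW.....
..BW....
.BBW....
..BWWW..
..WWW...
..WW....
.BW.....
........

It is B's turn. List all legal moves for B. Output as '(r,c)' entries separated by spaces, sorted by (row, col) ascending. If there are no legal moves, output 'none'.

Answer: (0,3) (0,4) (1,4) (2,4) (2,5) (3,6) (4,5) (5,4) (5,5) (6,3) (7,2)

Derivation:
(0,3): flips 1 -> legal
(0,4): flips 1 -> legal
(1,1): no bracket -> illegal
(1,4): flips 2 -> legal
(2,4): flips 1 -> legal
(2,5): flips 3 -> legal
(2,6): no bracket -> illegal
(3,1): no bracket -> illegal
(3,6): flips 3 -> legal
(4,1): no bracket -> illegal
(4,5): flips 2 -> legal
(4,6): no bracket -> illegal
(5,1): no bracket -> illegal
(5,4): flips 1 -> legal
(5,5): flips 2 -> legal
(6,3): flips 1 -> legal
(6,4): no bracket -> illegal
(7,1): no bracket -> illegal
(7,2): flips 3 -> legal
(7,3): no bracket -> illegal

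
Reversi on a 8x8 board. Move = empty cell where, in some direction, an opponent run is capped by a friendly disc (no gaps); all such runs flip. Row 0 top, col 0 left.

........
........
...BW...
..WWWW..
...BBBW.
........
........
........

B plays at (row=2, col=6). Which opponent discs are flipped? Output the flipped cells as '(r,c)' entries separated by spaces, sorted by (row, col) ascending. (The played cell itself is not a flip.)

Dir NW: first cell '.' (not opp) -> no flip
Dir N: first cell '.' (not opp) -> no flip
Dir NE: first cell '.' (not opp) -> no flip
Dir W: first cell '.' (not opp) -> no flip
Dir E: first cell '.' (not opp) -> no flip
Dir SW: opp run (3,5) capped by B -> flip
Dir S: first cell '.' (not opp) -> no flip
Dir SE: first cell '.' (not opp) -> no flip

Answer: (3,5)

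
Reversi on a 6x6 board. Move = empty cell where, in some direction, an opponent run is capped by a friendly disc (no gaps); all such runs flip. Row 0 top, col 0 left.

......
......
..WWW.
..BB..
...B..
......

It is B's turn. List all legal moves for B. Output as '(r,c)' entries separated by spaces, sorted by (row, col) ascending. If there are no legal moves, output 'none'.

Answer: (1,1) (1,2) (1,3) (1,4) (1,5)

Derivation:
(1,1): flips 1 -> legal
(1,2): flips 1 -> legal
(1,3): flips 1 -> legal
(1,4): flips 1 -> legal
(1,5): flips 1 -> legal
(2,1): no bracket -> illegal
(2,5): no bracket -> illegal
(3,1): no bracket -> illegal
(3,4): no bracket -> illegal
(3,5): no bracket -> illegal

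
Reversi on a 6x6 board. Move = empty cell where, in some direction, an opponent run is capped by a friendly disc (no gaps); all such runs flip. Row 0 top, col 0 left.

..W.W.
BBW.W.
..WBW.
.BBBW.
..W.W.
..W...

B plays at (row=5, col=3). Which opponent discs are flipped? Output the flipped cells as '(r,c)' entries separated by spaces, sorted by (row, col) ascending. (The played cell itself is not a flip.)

Dir NW: opp run (4,2) capped by B -> flip
Dir N: first cell '.' (not opp) -> no flip
Dir NE: opp run (4,4), next='.' -> no flip
Dir W: opp run (5,2), next='.' -> no flip
Dir E: first cell '.' (not opp) -> no flip
Dir SW: edge -> no flip
Dir S: edge -> no flip
Dir SE: edge -> no flip

Answer: (4,2)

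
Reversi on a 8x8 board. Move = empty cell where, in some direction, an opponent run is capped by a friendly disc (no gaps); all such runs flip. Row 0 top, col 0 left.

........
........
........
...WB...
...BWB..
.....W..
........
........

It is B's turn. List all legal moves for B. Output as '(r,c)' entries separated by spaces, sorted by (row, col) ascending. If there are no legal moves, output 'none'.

(2,2): no bracket -> illegal
(2,3): flips 1 -> legal
(2,4): no bracket -> illegal
(3,2): flips 1 -> legal
(3,5): no bracket -> illegal
(4,2): no bracket -> illegal
(4,6): no bracket -> illegal
(5,3): no bracket -> illegal
(5,4): flips 1 -> legal
(5,6): no bracket -> illegal
(6,4): no bracket -> illegal
(6,5): flips 1 -> legal
(6,6): no bracket -> illegal

Answer: (2,3) (3,2) (5,4) (6,5)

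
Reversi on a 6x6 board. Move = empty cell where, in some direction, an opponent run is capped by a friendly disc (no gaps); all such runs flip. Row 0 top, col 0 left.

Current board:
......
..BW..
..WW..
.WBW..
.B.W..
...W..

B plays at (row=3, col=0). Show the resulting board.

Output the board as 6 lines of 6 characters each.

Answer: ......
..BW..
..WW..
BBBW..
.B.W..
...W..

Derivation:
Place B at (3,0); scan 8 dirs for brackets.
Dir NW: edge -> no flip
Dir N: first cell '.' (not opp) -> no flip
Dir NE: first cell '.' (not opp) -> no flip
Dir W: edge -> no flip
Dir E: opp run (3,1) capped by B -> flip
Dir SW: edge -> no flip
Dir S: first cell '.' (not opp) -> no flip
Dir SE: first cell 'B' (not opp) -> no flip
All flips: (3,1)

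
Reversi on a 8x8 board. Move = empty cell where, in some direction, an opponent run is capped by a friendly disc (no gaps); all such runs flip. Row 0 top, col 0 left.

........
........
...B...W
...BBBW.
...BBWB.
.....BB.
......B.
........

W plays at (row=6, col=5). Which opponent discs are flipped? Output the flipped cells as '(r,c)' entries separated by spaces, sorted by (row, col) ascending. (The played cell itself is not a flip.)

Answer: (5,5)

Derivation:
Dir NW: first cell '.' (not opp) -> no flip
Dir N: opp run (5,5) capped by W -> flip
Dir NE: opp run (5,6), next='.' -> no flip
Dir W: first cell '.' (not opp) -> no flip
Dir E: opp run (6,6), next='.' -> no flip
Dir SW: first cell '.' (not opp) -> no flip
Dir S: first cell '.' (not opp) -> no flip
Dir SE: first cell '.' (not opp) -> no flip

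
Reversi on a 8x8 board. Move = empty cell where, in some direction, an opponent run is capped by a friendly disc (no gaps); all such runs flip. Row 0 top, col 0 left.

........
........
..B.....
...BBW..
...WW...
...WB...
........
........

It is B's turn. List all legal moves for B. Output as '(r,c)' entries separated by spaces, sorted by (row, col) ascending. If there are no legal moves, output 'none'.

(2,4): no bracket -> illegal
(2,5): no bracket -> illegal
(2,6): no bracket -> illegal
(3,2): flips 1 -> legal
(3,6): flips 1 -> legal
(4,2): no bracket -> illegal
(4,5): no bracket -> illegal
(4,6): no bracket -> illegal
(5,2): flips 2 -> legal
(5,5): flips 1 -> legal
(6,2): no bracket -> illegal
(6,3): flips 2 -> legal
(6,4): no bracket -> illegal

Answer: (3,2) (3,6) (5,2) (5,5) (6,3)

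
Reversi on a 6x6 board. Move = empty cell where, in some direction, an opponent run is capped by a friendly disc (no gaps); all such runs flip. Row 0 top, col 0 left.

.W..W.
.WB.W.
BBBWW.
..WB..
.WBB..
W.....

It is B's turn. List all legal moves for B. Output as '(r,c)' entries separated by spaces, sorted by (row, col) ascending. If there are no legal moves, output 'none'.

(0,0): flips 1 -> legal
(0,2): flips 1 -> legal
(0,3): no bracket -> illegal
(0,5): no bracket -> illegal
(1,0): flips 1 -> legal
(1,3): flips 1 -> legal
(1,5): flips 1 -> legal
(2,5): flips 2 -> legal
(3,0): no bracket -> illegal
(3,1): flips 1 -> legal
(3,4): flips 1 -> legal
(3,5): no bracket -> illegal
(4,0): flips 1 -> legal
(5,1): no bracket -> illegal
(5,2): no bracket -> illegal

Answer: (0,0) (0,2) (1,0) (1,3) (1,5) (2,5) (3,1) (3,4) (4,0)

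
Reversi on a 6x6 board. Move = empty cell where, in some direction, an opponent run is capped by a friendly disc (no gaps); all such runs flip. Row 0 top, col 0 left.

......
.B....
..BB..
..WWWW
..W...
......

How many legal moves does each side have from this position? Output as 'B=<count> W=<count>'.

-- B to move --
(2,1): no bracket -> illegal
(2,4): no bracket -> illegal
(2,5): no bracket -> illegal
(3,1): no bracket -> illegal
(4,1): flips 1 -> legal
(4,3): flips 1 -> legal
(4,4): flips 1 -> legal
(4,5): flips 1 -> legal
(5,1): no bracket -> illegal
(5,2): flips 2 -> legal
(5,3): no bracket -> illegal
B mobility = 5
-- W to move --
(0,0): flips 2 -> legal
(0,1): no bracket -> illegal
(0,2): no bracket -> illegal
(1,0): no bracket -> illegal
(1,2): flips 2 -> legal
(1,3): flips 1 -> legal
(1,4): flips 1 -> legal
(2,0): no bracket -> illegal
(2,1): no bracket -> illegal
(2,4): no bracket -> illegal
(3,1): no bracket -> illegal
W mobility = 4

Answer: B=5 W=4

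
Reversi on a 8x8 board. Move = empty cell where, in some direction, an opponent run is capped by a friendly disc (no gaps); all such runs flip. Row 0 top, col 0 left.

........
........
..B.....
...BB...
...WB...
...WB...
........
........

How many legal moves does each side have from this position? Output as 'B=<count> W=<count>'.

Answer: B=5 W=6

Derivation:
-- B to move --
(3,2): flips 1 -> legal
(4,2): flips 1 -> legal
(5,2): flips 2 -> legal
(6,2): flips 1 -> legal
(6,3): flips 2 -> legal
(6,4): no bracket -> illegal
B mobility = 5
-- W to move --
(1,1): no bracket -> illegal
(1,2): no bracket -> illegal
(1,3): no bracket -> illegal
(2,1): no bracket -> illegal
(2,3): flips 1 -> legal
(2,4): no bracket -> illegal
(2,5): flips 1 -> legal
(3,1): no bracket -> illegal
(3,2): no bracket -> illegal
(3,5): flips 1 -> legal
(4,2): no bracket -> illegal
(4,5): flips 1 -> legal
(5,5): flips 1 -> legal
(6,3): no bracket -> illegal
(6,4): no bracket -> illegal
(6,5): flips 1 -> legal
W mobility = 6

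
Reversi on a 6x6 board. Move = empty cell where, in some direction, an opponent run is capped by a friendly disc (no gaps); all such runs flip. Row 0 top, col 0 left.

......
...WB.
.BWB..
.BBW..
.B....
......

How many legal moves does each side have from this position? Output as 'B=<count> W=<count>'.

-- B to move --
(0,2): no bracket -> illegal
(0,3): flips 1 -> legal
(0,4): flips 2 -> legal
(1,1): no bracket -> illegal
(1,2): flips 2 -> legal
(2,4): no bracket -> illegal
(3,4): flips 1 -> legal
(4,2): no bracket -> illegal
(4,3): flips 1 -> legal
(4,4): no bracket -> illegal
B mobility = 5
-- W to move --
(0,3): no bracket -> illegal
(0,4): no bracket -> illegal
(0,5): no bracket -> illegal
(1,0): no bracket -> illegal
(1,1): no bracket -> illegal
(1,2): no bracket -> illegal
(1,5): flips 1 -> legal
(2,0): flips 1 -> legal
(2,4): flips 1 -> legal
(2,5): no bracket -> illegal
(3,0): flips 2 -> legal
(3,4): no bracket -> illegal
(4,0): flips 1 -> legal
(4,2): flips 1 -> legal
(4,3): no bracket -> illegal
(5,0): no bracket -> illegal
(5,1): no bracket -> illegal
(5,2): no bracket -> illegal
W mobility = 6

Answer: B=5 W=6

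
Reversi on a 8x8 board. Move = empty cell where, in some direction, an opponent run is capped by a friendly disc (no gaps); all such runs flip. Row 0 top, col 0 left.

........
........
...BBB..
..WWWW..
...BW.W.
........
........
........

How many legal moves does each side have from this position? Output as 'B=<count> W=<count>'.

-- B to move --
(2,1): flips 1 -> legal
(2,2): no bracket -> illegal
(2,6): no bracket -> illegal
(3,1): no bracket -> illegal
(3,6): no bracket -> illegal
(3,7): no bracket -> illegal
(4,1): flips 1 -> legal
(4,2): flips 1 -> legal
(4,5): flips 3 -> legal
(4,7): no bracket -> illegal
(5,3): no bracket -> illegal
(5,4): flips 2 -> legal
(5,5): no bracket -> illegal
(5,6): no bracket -> illegal
(5,7): flips 2 -> legal
B mobility = 6
-- W to move --
(1,2): flips 1 -> legal
(1,3): flips 2 -> legal
(1,4): flips 2 -> legal
(1,5): flips 2 -> legal
(1,6): flips 1 -> legal
(2,2): no bracket -> illegal
(2,6): no bracket -> illegal
(3,6): no bracket -> illegal
(4,2): flips 1 -> legal
(5,2): flips 1 -> legal
(5,3): flips 1 -> legal
(5,4): flips 1 -> legal
W mobility = 9

Answer: B=6 W=9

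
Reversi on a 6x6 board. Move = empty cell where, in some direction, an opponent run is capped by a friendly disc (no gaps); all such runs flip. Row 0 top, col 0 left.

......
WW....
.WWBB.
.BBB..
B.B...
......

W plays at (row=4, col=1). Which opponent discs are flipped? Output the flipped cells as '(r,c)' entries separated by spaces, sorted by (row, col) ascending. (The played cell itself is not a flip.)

Answer: (3,1)

Derivation:
Dir NW: first cell '.' (not opp) -> no flip
Dir N: opp run (3,1) capped by W -> flip
Dir NE: opp run (3,2) (2,3), next='.' -> no flip
Dir W: opp run (4,0), next=edge -> no flip
Dir E: opp run (4,2), next='.' -> no flip
Dir SW: first cell '.' (not opp) -> no flip
Dir S: first cell '.' (not opp) -> no flip
Dir SE: first cell '.' (not opp) -> no flip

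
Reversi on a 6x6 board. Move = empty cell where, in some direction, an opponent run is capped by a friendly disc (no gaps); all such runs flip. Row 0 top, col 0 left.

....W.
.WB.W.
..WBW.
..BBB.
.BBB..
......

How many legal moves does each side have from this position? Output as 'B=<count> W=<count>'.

-- B to move --
(0,0): flips 2 -> legal
(0,1): no bracket -> illegal
(0,2): no bracket -> illegal
(0,3): no bracket -> illegal
(0,5): flips 1 -> legal
(1,0): flips 1 -> legal
(1,3): no bracket -> illegal
(1,5): flips 1 -> legal
(2,0): no bracket -> illegal
(2,1): flips 1 -> legal
(2,5): flips 1 -> legal
(3,1): no bracket -> illegal
(3,5): no bracket -> illegal
B mobility = 6
-- W to move --
(0,1): no bracket -> illegal
(0,2): flips 1 -> legal
(0,3): no bracket -> illegal
(1,3): flips 1 -> legal
(2,1): no bracket -> illegal
(2,5): no bracket -> illegal
(3,0): no bracket -> illegal
(3,1): no bracket -> illegal
(3,5): no bracket -> illegal
(4,0): no bracket -> illegal
(4,4): flips 2 -> legal
(4,5): no bracket -> illegal
(5,0): flips 3 -> legal
(5,1): flips 2 -> legal
(5,2): flips 2 -> legal
(5,3): no bracket -> illegal
(5,4): no bracket -> illegal
W mobility = 6

Answer: B=6 W=6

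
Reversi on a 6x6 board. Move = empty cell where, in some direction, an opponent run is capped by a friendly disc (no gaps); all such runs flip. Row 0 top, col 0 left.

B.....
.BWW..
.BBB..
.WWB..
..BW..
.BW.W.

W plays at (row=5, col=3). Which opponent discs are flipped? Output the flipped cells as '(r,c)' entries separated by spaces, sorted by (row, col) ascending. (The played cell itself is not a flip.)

Answer: (4,2)

Derivation:
Dir NW: opp run (4,2) capped by W -> flip
Dir N: first cell 'W' (not opp) -> no flip
Dir NE: first cell '.' (not opp) -> no flip
Dir W: first cell 'W' (not opp) -> no flip
Dir E: first cell 'W' (not opp) -> no flip
Dir SW: edge -> no flip
Dir S: edge -> no flip
Dir SE: edge -> no flip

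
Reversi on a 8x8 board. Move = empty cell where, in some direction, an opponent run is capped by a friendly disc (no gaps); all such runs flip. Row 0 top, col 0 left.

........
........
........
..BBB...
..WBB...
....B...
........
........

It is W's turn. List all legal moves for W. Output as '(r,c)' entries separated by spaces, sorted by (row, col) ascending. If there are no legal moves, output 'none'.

Answer: (2,2) (2,4) (4,5)

Derivation:
(2,1): no bracket -> illegal
(2,2): flips 1 -> legal
(2,3): no bracket -> illegal
(2,4): flips 1 -> legal
(2,5): no bracket -> illegal
(3,1): no bracket -> illegal
(3,5): no bracket -> illegal
(4,1): no bracket -> illegal
(4,5): flips 2 -> legal
(5,2): no bracket -> illegal
(5,3): no bracket -> illegal
(5,5): no bracket -> illegal
(6,3): no bracket -> illegal
(6,4): no bracket -> illegal
(6,5): no bracket -> illegal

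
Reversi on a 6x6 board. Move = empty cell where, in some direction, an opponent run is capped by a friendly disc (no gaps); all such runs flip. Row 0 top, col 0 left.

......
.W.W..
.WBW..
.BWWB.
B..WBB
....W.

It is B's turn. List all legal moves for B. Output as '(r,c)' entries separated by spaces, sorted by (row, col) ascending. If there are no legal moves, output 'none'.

(0,0): flips 1 -> legal
(0,1): flips 2 -> legal
(0,2): no bracket -> illegal
(0,3): no bracket -> illegal
(0,4): flips 1 -> legal
(1,0): no bracket -> illegal
(1,2): flips 1 -> legal
(1,4): no bracket -> illegal
(2,0): flips 1 -> legal
(2,4): flips 1 -> legal
(3,0): no bracket -> illegal
(4,1): no bracket -> illegal
(4,2): flips 2 -> legal
(5,2): flips 1 -> legal
(5,3): no bracket -> illegal
(5,5): no bracket -> illegal

Answer: (0,0) (0,1) (0,4) (1,2) (2,0) (2,4) (4,2) (5,2)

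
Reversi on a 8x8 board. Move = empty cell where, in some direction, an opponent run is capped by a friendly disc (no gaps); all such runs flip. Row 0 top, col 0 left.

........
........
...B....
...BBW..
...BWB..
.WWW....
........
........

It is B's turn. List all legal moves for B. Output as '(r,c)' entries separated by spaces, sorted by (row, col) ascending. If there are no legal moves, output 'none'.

(2,4): no bracket -> illegal
(2,5): flips 1 -> legal
(2,6): no bracket -> illegal
(3,6): flips 1 -> legal
(4,0): no bracket -> illegal
(4,1): no bracket -> illegal
(4,2): no bracket -> illegal
(4,6): no bracket -> illegal
(5,0): no bracket -> illegal
(5,4): flips 1 -> legal
(5,5): flips 1 -> legal
(6,0): no bracket -> illegal
(6,1): flips 1 -> legal
(6,2): no bracket -> illegal
(6,3): flips 1 -> legal
(6,4): no bracket -> illegal

Answer: (2,5) (3,6) (5,4) (5,5) (6,1) (6,3)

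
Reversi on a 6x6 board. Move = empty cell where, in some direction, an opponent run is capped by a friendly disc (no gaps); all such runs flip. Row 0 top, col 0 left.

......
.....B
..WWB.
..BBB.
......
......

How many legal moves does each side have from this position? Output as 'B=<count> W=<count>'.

-- B to move --
(1,1): flips 1 -> legal
(1,2): flips 2 -> legal
(1,3): flips 1 -> legal
(1,4): flips 1 -> legal
(2,1): flips 2 -> legal
(3,1): no bracket -> illegal
B mobility = 5
-- W to move --
(0,4): no bracket -> illegal
(0,5): no bracket -> illegal
(1,3): no bracket -> illegal
(1,4): no bracket -> illegal
(2,1): no bracket -> illegal
(2,5): flips 1 -> legal
(3,1): no bracket -> illegal
(3,5): no bracket -> illegal
(4,1): flips 1 -> legal
(4,2): flips 1 -> legal
(4,3): flips 1 -> legal
(4,4): flips 1 -> legal
(4,5): flips 1 -> legal
W mobility = 6

Answer: B=5 W=6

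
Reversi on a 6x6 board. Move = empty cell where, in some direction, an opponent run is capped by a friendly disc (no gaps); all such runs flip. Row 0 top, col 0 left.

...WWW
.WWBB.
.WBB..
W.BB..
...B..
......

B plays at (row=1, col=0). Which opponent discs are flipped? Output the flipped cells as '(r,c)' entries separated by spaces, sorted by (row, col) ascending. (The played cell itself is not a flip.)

Answer: (1,1) (1,2) (2,1)

Derivation:
Dir NW: edge -> no flip
Dir N: first cell '.' (not opp) -> no flip
Dir NE: first cell '.' (not opp) -> no flip
Dir W: edge -> no flip
Dir E: opp run (1,1) (1,2) capped by B -> flip
Dir SW: edge -> no flip
Dir S: first cell '.' (not opp) -> no flip
Dir SE: opp run (2,1) capped by B -> flip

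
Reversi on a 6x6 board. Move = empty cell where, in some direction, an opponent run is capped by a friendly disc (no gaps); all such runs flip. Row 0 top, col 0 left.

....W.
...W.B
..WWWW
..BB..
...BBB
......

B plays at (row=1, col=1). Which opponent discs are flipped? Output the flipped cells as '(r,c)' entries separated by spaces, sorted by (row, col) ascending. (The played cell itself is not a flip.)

Answer: (2,2)

Derivation:
Dir NW: first cell '.' (not opp) -> no flip
Dir N: first cell '.' (not opp) -> no flip
Dir NE: first cell '.' (not opp) -> no flip
Dir W: first cell '.' (not opp) -> no flip
Dir E: first cell '.' (not opp) -> no flip
Dir SW: first cell '.' (not opp) -> no flip
Dir S: first cell '.' (not opp) -> no flip
Dir SE: opp run (2,2) capped by B -> flip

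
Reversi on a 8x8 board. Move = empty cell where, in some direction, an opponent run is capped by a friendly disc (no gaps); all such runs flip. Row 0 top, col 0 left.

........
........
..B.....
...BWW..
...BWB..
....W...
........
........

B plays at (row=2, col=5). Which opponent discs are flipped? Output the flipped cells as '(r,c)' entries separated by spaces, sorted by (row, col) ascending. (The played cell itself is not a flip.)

Dir NW: first cell '.' (not opp) -> no flip
Dir N: first cell '.' (not opp) -> no flip
Dir NE: first cell '.' (not opp) -> no flip
Dir W: first cell '.' (not opp) -> no flip
Dir E: first cell '.' (not opp) -> no flip
Dir SW: opp run (3,4) capped by B -> flip
Dir S: opp run (3,5) capped by B -> flip
Dir SE: first cell '.' (not opp) -> no flip

Answer: (3,4) (3,5)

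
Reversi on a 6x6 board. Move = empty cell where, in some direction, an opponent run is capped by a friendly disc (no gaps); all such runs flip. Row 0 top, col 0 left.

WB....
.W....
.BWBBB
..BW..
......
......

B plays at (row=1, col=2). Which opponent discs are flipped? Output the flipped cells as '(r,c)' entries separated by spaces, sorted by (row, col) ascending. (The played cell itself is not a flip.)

Dir NW: first cell 'B' (not opp) -> no flip
Dir N: first cell '.' (not opp) -> no flip
Dir NE: first cell '.' (not opp) -> no flip
Dir W: opp run (1,1), next='.' -> no flip
Dir E: first cell '.' (not opp) -> no flip
Dir SW: first cell 'B' (not opp) -> no flip
Dir S: opp run (2,2) capped by B -> flip
Dir SE: first cell 'B' (not opp) -> no flip

Answer: (2,2)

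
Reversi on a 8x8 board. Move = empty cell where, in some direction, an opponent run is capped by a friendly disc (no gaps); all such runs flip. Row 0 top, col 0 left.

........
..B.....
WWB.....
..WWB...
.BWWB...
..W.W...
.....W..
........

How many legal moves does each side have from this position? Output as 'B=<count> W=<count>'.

-- B to move --
(1,0): no bracket -> illegal
(1,1): no bracket -> illegal
(2,3): flips 1 -> legal
(2,4): no bracket -> illegal
(3,0): flips 1 -> legal
(3,1): flips 2 -> legal
(4,5): no bracket -> illegal
(5,1): no bracket -> illegal
(5,3): no bracket -> illegal
(5,5): no bracket -> illegal
(5,6): no bracket -> illegal
(6,1): flips 2 -> legal
(6,2): flips 3 -> legal
(6,3): flips 1 -> legal
(6,4): flips 1 -> legal
(6,6): no bracket -> illegal
(7,4): no bracket -> illegal
(7,5): no bracket -> illegal
(7,6): no bracket -> illegal
B mobility = 7
-- W to move --
(0,1): no bracket -> illegal
(0,2): flips 2 -> legal
(0,3): flips 1 -> legal
(1,1): flips 1 -> legal
(1,3): no bracket -> illegal
(2,3): flips 1 -> legal
(2,4): flips 2 -> legal
(2,5): flips 1 -> legal
(3,0): flips 1 -> legal
(3,1): no bracket -> illegal
(3,5): flips 1 -> legal
(4,0): flips 1 -> legal
(4,5): flips 1 -> legal
(5,0): flips 1 -> legal
(5,1): no bracket -> illegal
(5,3): no bracket -> illegal
(5,5): flips 1 -> legal
W mobility = 12

Answer: B=7 W=12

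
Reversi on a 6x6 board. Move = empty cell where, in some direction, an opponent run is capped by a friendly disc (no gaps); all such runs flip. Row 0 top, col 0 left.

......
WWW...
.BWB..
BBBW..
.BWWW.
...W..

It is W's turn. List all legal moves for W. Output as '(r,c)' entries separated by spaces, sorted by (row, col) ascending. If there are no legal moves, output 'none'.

(1,3): flips 1 -> legal
(1,4): no bracket -> illegal
(2,0): flips 2 -> legal
(2,4): flips 1 -> legal
(3,4): flips 1 -> legal
(4,0): flips 2 -> legal
(5,0): no bracket -> illegal
(5,1): flips 3 -> legal
(5,2): no bracket -> illegal

Answer: (1,3) (2,0) (2,4) (3,4) (4,0) (5,1)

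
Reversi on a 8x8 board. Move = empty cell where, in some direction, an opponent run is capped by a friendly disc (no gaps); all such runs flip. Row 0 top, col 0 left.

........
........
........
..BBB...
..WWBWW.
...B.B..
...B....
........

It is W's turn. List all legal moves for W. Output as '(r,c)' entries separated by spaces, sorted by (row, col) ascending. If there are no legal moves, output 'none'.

(2,1): flips 1 -> legal
(2,2): flips 1 -> legal
(2,3): flips 2 -> legal
(2,4): flips 1 -> legal
(2,5): flips 1 -> legal
(3,1): no bracket -> illegal
(3,5): no bracket -> illegal
(4,1): no bracket -> illegal
(5,2): no bracket -> illegal
(5,4): no bracket -> illegal
(5,6): no bracket -> illegal
(6,2): no bracket -> illegal
(6,4): flips 2 -> legal
(6,5): flips 1 -> legal
(6,6): no bracket -> illegal
(7,2): no bracket -> illegal
(7,3): flips 2 -> legal
(7,4): no bracket -> illegal

Answer: (2,1) (2,2) (2,3) (2,4) (2,5) (6,4) (6,5) (7,3)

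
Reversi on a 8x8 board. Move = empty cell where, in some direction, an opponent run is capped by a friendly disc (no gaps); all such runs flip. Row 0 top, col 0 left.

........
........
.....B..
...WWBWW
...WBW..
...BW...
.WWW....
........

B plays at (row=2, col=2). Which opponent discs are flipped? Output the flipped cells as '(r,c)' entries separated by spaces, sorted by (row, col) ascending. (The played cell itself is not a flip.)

Answer: (3,3)

Derivation:
Dir NW: first cell '.' (not opp) -> no flip
Dir N: first cell '.' (not opp) -> no flip
Dir NE: first cell '.' (not opp) -> no flip
Dir W: first cell '.' (not opp) -> no flip
Dir E: first cell '.' (not opp) -> no flip
Dir SW: first cell '.' (not opp) -> no flip
Dir S: first cell '.' (not opp) -> no flip
Dir SE: opp run (3,3) capped by B -> flip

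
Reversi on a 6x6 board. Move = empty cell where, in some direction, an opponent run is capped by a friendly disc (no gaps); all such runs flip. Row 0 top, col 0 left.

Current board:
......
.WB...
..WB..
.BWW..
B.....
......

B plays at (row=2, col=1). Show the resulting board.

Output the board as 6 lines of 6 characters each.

Answer: ......
.WB...
.BBB..
.BWW..
B.....
......

Derivation:
Place B at (2,1); scan 8 dirs for brackets.
Dir NW: first cell '.' (not opp) -> no flip
Dir N: opp run (1,1), next='.' -> no flip
Dir NE: first cell 'B' (not opp) -> no flip
Dir W: first cell '.' (not opp) -> no flip
Dir E: opp run (2,2) capped by B -> flip
Dir SW: first cell '.' (not opp) -> no flip
Dir S: first cell 'B' (not opp) -> no flip
Dir SE: opp run (3,2), next='.' -> no flip
All flips: (2,2)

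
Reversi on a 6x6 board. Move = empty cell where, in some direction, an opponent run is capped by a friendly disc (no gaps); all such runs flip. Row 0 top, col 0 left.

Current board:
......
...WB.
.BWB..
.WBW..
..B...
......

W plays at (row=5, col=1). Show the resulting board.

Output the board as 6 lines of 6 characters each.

Place W at (5,1); scan 8 dirs for brackets.
Dir NW: first cell '.' (not opp) -> no flip
Dir N: first cell '.' (not opp) -> no flip
Dir NE: opp run (4,2) capped by W -> flip
Dir W: first cell '.' (not opp) -> no flip
Dir E: first cell '.' (not opp) -> no flip
Dir SW: edge -> no flip
Dir S: edge -> no flip
Dir SE: edge -> no flip
All flips: (4,2)

Answer: ......
...WB.
.BWB..
.WBW..
..W...
.W....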